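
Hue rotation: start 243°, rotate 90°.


New hue = (H + rotation) mod 360
New hue = (243 + 90) mod 360
= 333 mod 360
= 333°


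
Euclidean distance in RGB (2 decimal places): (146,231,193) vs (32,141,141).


d = √[(R₁-R₂)² + (G₁-G₂)² + (B₁-B₂)²]
d = √[(146-32)² + (231-141)² + (193-141)²]
d = √[12996 + 8100 + 2704]
d = √23800
d ≈ 154.27


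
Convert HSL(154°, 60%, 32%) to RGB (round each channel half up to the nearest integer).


H=154°, S=0.60, L=0.32
C = (1-|2L-1|)×S = (1-|-0.36|)×0.60 = 0.384
H' = H/60 = 154/60 ≈ 2.5667; X = C×(1-|H' mod 2 - 1|) = 0.2176
m = L - C/2 = 0.32 - 0.192 = 0.128
Sector ⌊H'⌋ = 2 → (R',G',B') = (0.0, 0.384, 0.2176)
RGB = ((R'+m)×255, (G'+m)×255, (B'+m)×255) = (32.64, 130.56, 88.128)
Round half up → RGB(33, 131, 88)


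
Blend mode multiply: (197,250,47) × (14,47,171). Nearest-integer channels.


Multiply: C = A×B/255, rounded to nearest integer
R: 197×14/255 = 2758/255 ≈ 10.816 → 11
G: 250×47/255 = 11750/255 ≈ 46.078 → 46
B: 47×171/255 = 8037/255 ≈ 31.518 → 32
= RGB(11, 46, 32)


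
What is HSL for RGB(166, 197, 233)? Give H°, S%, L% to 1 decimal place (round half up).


Normalize: R'=166/255≈0.6510, G'=197/255≈0.7725, B'=233/255≈0.9137
Max=233/255, Min=166/255, Δ=Max-Min=67/255
L = (Max+Min)/2 = (233+166)/510 = 399/510 = 0.78235… → L = 78.2%
L > 0.5 → S = Δ/(2-Max-Min) = 67/(510-233-166) = 67/111 = 0.60360… → S = 60.4%
(the 1/255 factors cancel in S and H, so raw channel differences can be used)
Max is B' → H = 60 × ((R-G)/Δ + 4) = 60 × ((166-197)/67 + 4)
  -31/67 + 4 = -0.4626… + 4 = 3.5373…
  H = 60 × 3.5373… = 212.238…° → H = 212.2°
= HSL(212.2°, 60.4%, 78.2%)


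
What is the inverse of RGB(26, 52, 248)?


Invert: (255-R, 255-G, 255-B)
R: 255-26 = 229
G: 255-52 = 203
B: 255-248 = 7
= RGB(229, 203, 7)


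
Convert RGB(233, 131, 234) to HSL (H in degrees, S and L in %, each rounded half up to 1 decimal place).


Normalize: R'=233/255≈0.9137, G'=131/255≈0.5137, B'=234/255≈0.9176
Max=234/255, Min=131/255, Δ=Max-Min=103/255
L = (Max+Min)/2 = (234+131)/510 = 365/510 = 0.71568… → L = 71.6%
L > 0.5 → S = Δ/(2-Max-Min) = 103/(510-234-131) = 103/145 = 0.71034… → S = 71.0%
(the 1/255 factors cancel in S and H, so raw channel differences can be used)
Max is B' → H = 60 × ((R-G)/Δ + 4) = 60 × ((233-131)/103 + 4)
  102/103 + 4 = 0.9902… + 4 = 4.9902…
  H = 60 × 4.9902… = 299.417…° → H = 299.4°
= HSL(299.4°, 71.0%, 71.6%)


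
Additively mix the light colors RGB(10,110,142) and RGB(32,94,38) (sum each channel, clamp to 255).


Additive: each channel = min(255, C₁+C₂)
R: 10+32 = 42 → 42
G: 110+94 = 204 → 204
B: 142+38 = 180 → 180
= RGB(42, 204, 180)


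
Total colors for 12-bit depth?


Colors = 2^bits = 2^12
= 4,096 colors


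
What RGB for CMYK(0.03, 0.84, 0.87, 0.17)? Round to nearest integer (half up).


R = 255 × (1-C) × (1-K) = 255 × 0.97 × 0.83 = 205.3005 → 205
G = 255 × (1-M) × (1-K) = 255 × 0.16 × 0.83 = 33.864 → 34
B = 255 × (1-Y) × (1-K) = 255 × 0.13 × 0.83 = 27.5145 → 28
= RGB(205, 34, 28)


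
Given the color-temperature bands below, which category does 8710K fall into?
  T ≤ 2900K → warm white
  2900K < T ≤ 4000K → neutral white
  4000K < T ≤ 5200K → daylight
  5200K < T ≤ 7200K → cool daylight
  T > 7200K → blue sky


Temperature: 8710K
8710K > 7200K → blue sky
Classification: blue sky


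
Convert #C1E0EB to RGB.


C1 → 193 (R)
E0 → 224 (G)
EB → 235 (B)
= RGB(193, 224, 235)


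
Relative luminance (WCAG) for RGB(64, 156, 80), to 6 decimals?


Linearize each channel (sRGB transfer function): c = v/255; c_lin = c/12.92 if c ≤ 0.04045, else ((c+0.055)/1.055)^2.4
  R: 64/255 ≈ 0.250980 > 0.04045 → ((0.250980+0.055)/1.055)^2.4 ≈ 0.051269
  G: 156/255 ≈ 0.611765 > 0.04045 → ((0.611765+0.055)/1.055)^2.4 ≈ 0.332452
  B: 80/255 ≈ 0.313725 > 0.04045 → ((0.313725+0.055)/1.055)^2.4 ≈ 0.080220
R_lin = 0.051269, G_lin = 0.332452, B_lin = 0.080220
L = 0.2126×R + 0.7152×G + 0.0722×B
L = 0.2126×0.051269 + 0.7152×0.332452 + 0.0722×0.080220
L ≈ 0.254461


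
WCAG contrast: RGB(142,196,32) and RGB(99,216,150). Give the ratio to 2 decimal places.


Linearize each sRGB channel c=v/255: c/12.92 if c ≤ 0.04045 else ((c+0.055)/1.055)^2.4
L = 0.2126×R_lin + 0.7152×G_lin + 0.0722×B_lin
Color 1 (142,196,32):
  R=142: 142/255≈0.5569 > 0.04045 → ((0.5569+0.055)/1.055)^2.4 ≈ 0.27050
  G=196: 196/255≈0.7686 > 0.04045 → ((0.7686+0.055)/1.055)^2.4 ≈ 0.55201
  B=32: 32/255≈0.1255 > 0.04045 → ((0.1255+0.055)/1.055)^2.4 ≈ 0.01444
  L1 = 0.2126×0.27050 + 0.7152×0.55201 + 0.0722×0.01444 ≈ 0.45335
Color 2 (99,216,150):
  R=99: 99/255≈0.3882 > 0.04045 → ((0.3882+0.055)/1.055)^2.4 ≈ 0.12477
  G=216: 216/255≈0.8471 > 0.04045 → ((0.8471+0.055)/1.055)^2.4 ≈ 0.68669
  B=150: 150/255≈0.5882 > 0.04045 → ((0.5882+0.055)/1.055)^2.4 ≈ 0.30499
  L2 = 0.2126×0.12477 + 0.7152×0.68669 + 0.0722×0.30499 ≈ 0.53966
Lighter = 0.53966, Darker = 0.45335
Ratio = (L_lighter + 0.05) / (L_darker + 0.05)
Ratio = (0.53966 + 0.05) / (0.45335 + 0.05) = 0.58966 / 0.50335 ≈ 1.1715
Ratio ≈ 1.17:1


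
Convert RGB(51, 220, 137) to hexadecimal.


R = 51 → 33 (hex)
G = 220 → DC (hex)
B = 137 → 89 (hex)
Hex = #33DC89


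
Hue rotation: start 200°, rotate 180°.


New hue = (H + rotation) mod 360
New hue = (200 + 180) mod 360
= 380 mod 360
= 20°


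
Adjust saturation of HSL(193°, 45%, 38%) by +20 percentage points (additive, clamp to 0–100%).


Original S = 45%
Adjustment = +20 percentage points
New S = 45 + (20) = 65
Clamp to [0, 100] → 65
= HSL(193°, 65%, 38%)


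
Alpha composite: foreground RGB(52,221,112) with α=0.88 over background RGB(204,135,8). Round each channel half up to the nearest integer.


C = α×F + (1-α)×B, with 1-α = 0.12
R: 0.88×52 + 0.12×204 = 45.76 + 24.48 = 70.24 → 70
G: 0.88×221 + 0.12×135 = 194.48 + 16.20 = 210.68 → 211
B: 0.88×112 + 0.12×8 = 98.56 + 0.96 = 99.52 → 100
= RGB(70, 211, 100)


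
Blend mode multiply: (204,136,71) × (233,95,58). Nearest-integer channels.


Multiply: C = A×B/255, rounded to nearest integer
R: 204×233/255 = 47532/255 ≈ 186.400 → 186
G: 136×95/255 = 12920/255 ≈ 50.667 → 51
B: 71×58/255 = 4118/255 ≈ 16.149 → 16
= RGB(186, 51, 16)


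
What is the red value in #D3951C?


Color: #D3951C
R = D3 = 211
G = 95 = 149
B = 1C = 28
Red = 211


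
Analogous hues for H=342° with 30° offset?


Base hue: 342°
Left analog: (342 - 30) mod 360 = 312°
Right analog: (342 + 30) mod 360 = 12°
Analogous hues = 312° and 12°


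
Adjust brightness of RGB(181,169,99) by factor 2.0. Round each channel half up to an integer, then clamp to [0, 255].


Multiply each channel by 2.0, round half up, clamp to [0, 255]
R: 181×2.0 = 362 → clamp → 255
G: 169×2.0 = 338 → clamp → 255
B: 99×2.0 = 198
= RGB(255, 255, 198)


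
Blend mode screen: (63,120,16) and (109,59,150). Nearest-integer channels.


Screen: C = 255 - (255-A)×(255-B)/255, rounded to nearest integer
R: 255 - (255-63)×(255-109)/255 = 255 - 28032/255 ≈ 255 - 109.929 = 145.071 → 145
G: 255 - (255-120)×(255-59)/255 = 255 - 26460/255 ≈ 255 - 103.765 = 151.235 → 151
B: 255 - (255-16)×(255-150)/255 = 255 - 25095/255 ≈ 255 - 98.412 = 156.588 → 157
= RGB(145, 151, 157)


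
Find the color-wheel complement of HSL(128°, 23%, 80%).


Complement = opposite side of color wheel = hue + 180°
H' = (128 + 180) mod 360 = 308°
S and L unchanged.
= HSL(308°, 23%, 80%)


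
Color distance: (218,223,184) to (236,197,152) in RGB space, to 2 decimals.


d = √[(R₁-R₂)² + (G₁-G₂)² + (B₁-B₂)²]
d = √[(218-236)² + (223-197)² + (184-152)²]
d = √[324 + 676 + 1024]
d = √2024
d ≈ 44.99


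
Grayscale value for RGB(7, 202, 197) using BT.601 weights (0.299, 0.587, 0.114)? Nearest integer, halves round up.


Gray = 0.299×R + 0.587×G + 0.114×B
Gray = 0.299×7 + 0.587×202 + 0.114×197
Gray = 2.093 + 118.574 + 22.458
Gray = 143.125 → round half up → 143
Gray = 143


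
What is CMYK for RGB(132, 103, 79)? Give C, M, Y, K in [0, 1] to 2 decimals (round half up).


R'=132/255≈0.5176, G'=103/255≈0.4039, B'=79/255≈0.3098
K = 1 - max(R',G',B') = 1 - 132/255 = 123/255 = 0.48235… → 0.48
(1-R'-K)/(1-K) simplifies to (max-R)/max with max = 132:
C = (132-132)/132 = 0/132 = 0 → 0.00
M = (132-103)/132 = 29/132 = 0.21969… → 0.22
Y = (132-79)/132 = 53/132 = 0.40151… → 0.40
= CMYK(0.00, 0.22, 0.40, 0.48)


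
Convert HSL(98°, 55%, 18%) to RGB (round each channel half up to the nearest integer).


H=98°, S=0.55, L=0.18
C = (1-|2L-1|)×S = (1-|-0.64|)×0.55 = 0.198
H' = H/60 = 98/60 ≈ 1.6333; X = C×(1-|H' mod 2 - 1|) = 0.0726
m = L - C/2 = 0.18 - 0.099 = 0.081
Sector ⌊H'⌋ = 1 → (R',G',B') = (0.0726, 0.198, 0.0)
RGB = ((R'+m)×255, (G'+m)×255, (B'+m)×255) = (39.168, 71.145, 20.655)
Round half up → RGB(39, 71, 21)


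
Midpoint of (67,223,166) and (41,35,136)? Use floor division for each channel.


Midpoint: each channel = ⌊(C₁+C₂)/2⌋
R: ⌊(67+41)/2⌋ = 54
G: ⌊(223+35)/2⌋ = 129
B: ⌊(166+136)/2⌋ = 151
= RGB(54, 129, 151)


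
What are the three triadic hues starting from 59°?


Triadic: equally spaced at 120° intervals
H1 = 59°
H2 = (59 + 120) mod 360 = 179°
H3 = (59 + 240) mod 360 = 299°
Triadic = 59°, 179°, 299°


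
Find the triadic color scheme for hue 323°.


Triadic: equally spaced at 120° intervals
H1 = 323°
H2 = (323 + 120) mod 360 = 83°
H3 = (323 + 240) mod 360 = 203°
Triadic = 323°, 83°, 203°


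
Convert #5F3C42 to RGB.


5F → 95 (R)
3C → 60 (G)
42 → 66 (B)
= RGB(95, 60, 66)


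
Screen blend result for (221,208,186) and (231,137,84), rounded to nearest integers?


Screen: C = 255 - (255-A)×(255-B)/255, rounded to nearest integer
R: 255 - (255-221)×(255-231)/255 = 255 - 816/255 ≈ 255 - 3.200 = 251.800 → 252
G: 255 - (255-208)×(255-137)/255 = 255 - 5546/255 ≈ 255 - 21.749 = 233.251 → 233
B: 255 - (255-186)×(255-84)/255 = 255 - 11799/255 ≈ 255 - 46.271 = 208.729 → 209
= RGB(252, 233, 209)


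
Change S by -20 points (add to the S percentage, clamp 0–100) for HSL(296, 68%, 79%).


Original S = 68%
Adjustment = -20 percentage points
New S = 68 + (-20) = 48
Clamp to [0, 100] → 48
= HSL(296°, 48%, 79%)


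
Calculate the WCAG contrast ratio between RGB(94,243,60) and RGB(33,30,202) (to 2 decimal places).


Linearize each sRGB channel c=v/255: c/12.92 if c ≤ 0.04045 else ((c+0.055)/1.055)^2.4
L = 0.2126×R_lin + 0.7152×G_lin + 0.0722×B_lin
Color 1 (94,243,60):
  R=94: 94/255≈0.3686 > 0.04045 → ((0.3686+0.055)/1.055)^2.4 ≈ 0.11193
  G=243: 243/255≈0.9529 > 0.04045 → ((0.9529+0.055)/1.055)^2.4 ≈ 0.89627
  B=60: 60/255≈0.2353 > 0.04045 → ((0.2353+0.055)/1.055)^2.4 ≈ 0.04519
  L1 = 0.2126×0.11193 + 0.7152×0.89627 + 0.0722×0.04519 ≈ 0.66807
Color 2 (33,30,202):
  R=33: 33/255≈0.1294 > 0.04045 → ((0.1294+0.055)/1.055)^2.4 ≈ 0.01521
  G=30: 30/255≈0.1176 > 0.04045 → ((0.1176+0.055)/1.055)^2.4 ≈ 0.01298
  B=202: 202/255≈0.7922 > 0.04045 → ((0.7922+0.055)/1.055)^2.4 ≈ 0.59062
  L2 = 0.2126×0.01521 + 0.7152×0.01298 + 0.0722×0.59062 ≈ 0.05516
Lighter = 0.66807, Darker = 0.05516
Ratio = (L_lighter + 0.05) / (L_darker + 0.05)
Ratio = (0.66807 + 0.05) / (0.05516 + 0.05) = 0.71807 / 0.10516 ≈ 6.8283
Ratio ≈ 6.83:1


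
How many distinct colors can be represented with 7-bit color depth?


Colors = 2^bits = 2^7
= 128 colors


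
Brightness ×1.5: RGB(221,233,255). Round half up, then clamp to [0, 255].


Multiply each channel by 1.5, round half up, clamp to [0, 255]
R: 221×1.5 = 331.5 → round → 332 → clamp → 255
G: 233×1.5 = 349.5 → round → 350 → clamp → 255
B: 255×1.5 = 382.5 → round → 383 → clamp → 255
= RGB(255, 255, 255)


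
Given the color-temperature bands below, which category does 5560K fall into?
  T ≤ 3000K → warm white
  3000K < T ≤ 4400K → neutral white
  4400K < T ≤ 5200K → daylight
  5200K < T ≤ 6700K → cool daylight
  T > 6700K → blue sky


Temperature: 5560K
5200K < 5560K ≤ 6700K → cool daylight
Classification: cool daylight


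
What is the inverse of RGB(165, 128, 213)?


Invert: (255-R, 255-G, 255-B)
R: 255-165 = 90
G: 255-128 = 127
B: 255-213 = 42
= RGB(90, 127, 42)


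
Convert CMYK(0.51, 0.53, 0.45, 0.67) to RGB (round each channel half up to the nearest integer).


R = 255 × (1-C) × (1-K) = 255 × 0.49 × 0.33 = 41.2335 → 41
G = 255 × (1-M) × (1-K) = 255 × 0.47 × 0.33 = 39.5505 → 40
B = 255 × (1-Y) × (1-K) = 255 × 0.55 × 0.33 = 46.2825 → 46
= RGB(41, 40, 46)


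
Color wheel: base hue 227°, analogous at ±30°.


Base hue: 227°
Left analog: (227 - 30) mod 360 = 197°
Right analog: (227 + 30) mod 360 = 257°
Analogous hues = 197° and 257°


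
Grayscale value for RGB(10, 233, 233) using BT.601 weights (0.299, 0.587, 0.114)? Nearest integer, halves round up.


Gray = 0.299×R + 0.587×G + 0.114×B
Gray = 0.299×10 + 0.587×233 + 0.114×233
Gray = 2.990 + 136.771 + 26.562
Gray = 166.323 → round half up → 166
Gray = 166


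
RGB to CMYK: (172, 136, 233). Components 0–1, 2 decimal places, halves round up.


R'=172/255≈0.6745, G'=136/255≈0.5333, B'=233/255≈0.9137
K = 1 - max(R',G',B') = 1 - 233/255 = 22/255 = 0.08627… → 0.09
(1-R'-K)/(1-K) simplifies to (max-R)/max with max = 233:
C = (233-172)/233 = 61/233 = 0.26180… → 0.26
M = (233-136)/233 = 97/233 = 0.41630… → 0.42
Y = (233-233)/233 = 0/233 = 0 → 0.00
= CMYK(0.26, 0.42, 0.00, 0.09)


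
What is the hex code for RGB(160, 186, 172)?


R = 160 → A0 (hex)
G = 186 → BA (hex)
B = 172 → AC (hex)
Hex = #A0BAAC


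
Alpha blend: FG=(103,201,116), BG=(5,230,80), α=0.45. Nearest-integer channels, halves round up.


C = α×F + (1-α)×B, with 1-α = 0.55
R: 0.45×103 + 0.55×5 = 46.35 + 2.75 = 49.10 → 49
G: 0.45×201 + 0.55×230 = 90.45 + 126.50 = 216.95 → 217
B: 0.45×116 + 0.55×80 = 52.20 + 44.00 = 96.20 → 96
= RGB(49, 217, 96)


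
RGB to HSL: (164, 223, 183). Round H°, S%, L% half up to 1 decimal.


Normalize: R'=164/255≈0.6431, G'=223/255≈0.8745, B'=183/255≈0.7176
Max=223/255, Min=164/255, Δ=Max-Min=59/255
L = (Max+Min)/2 = (223+164)/510 = 387/510 = 0.75882… → L = 75.9%
L > 0.5 → S = Δ/(2-Max-Min) = 59/(510-223-164) = 59/123 = 0.47967… → S = 48.0%
(the 1/255 factors cancel in S and H, so raw channel differences can be used)
Max is G' → H = 60 × ((B-R)/Δ + 2) = 60 × ((183-164)/59 + 2)
  19/59 + 2 = 0.3220… + 2 = 2.3220…
  H = 60 × 2.3220… = 139.322…° → H = 139.3°
= HSL(139.3°, 48.0%, 75.9%)


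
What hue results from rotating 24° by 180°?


New hue = (H + rotation) mod 360
New hue = (24 + 180) mod 360
= 204 mod 360
= 204°


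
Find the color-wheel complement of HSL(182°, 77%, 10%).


Complement = opposite side of color wheel = hue + 180°
H' = (182 + 180) mod 360 = 2°
S and L unchanged.
= HSL(2°, 77%, 10%)


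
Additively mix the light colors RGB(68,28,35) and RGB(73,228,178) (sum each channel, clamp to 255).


Additive: each channel = min(255, C₁+C₂)
R: 68+73 = 141 → 141
G: 28+228 = 256 → 255
B: 35+178 = 213 → 213
= RGB(141, 255, 213)


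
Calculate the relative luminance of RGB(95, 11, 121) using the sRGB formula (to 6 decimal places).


Linearize each channel (sRGB transfer function): c = v/255; c_lin = c/12.92 if c ≤ 0.04045, else ((c+0.055)/1.055)^2.4
  R: 95/255 ≈ 0.372549 > 0.04045 → ((0.372549+0.055)/1.055)^2.4 ≈ 0.114435
  G: 11/255 ≈ 0.043137 > 0.04045 → ((0.043137+0.055)/1.055)^2.4 ≈ 0.003347
  B: 121/255 ≈ 0.474510 > 0.04045 → ((0.474510+0.055)/1.055)^2.4 ≈ 0.191202
R_lin = 0.114435, G_lin = 0.003347, B_lin = 0.191202
L = 0.2126×R + 0.7152×G + 0.0722×B
L = 0.2126×0.114435 + 0.7152×0.003347 + 0.0722×0.191202
L ≈ 0.040527


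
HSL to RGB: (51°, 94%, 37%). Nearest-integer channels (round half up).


H=51°, S=0.94, L=0.37
C = (1-|2L-1|)×S = (1-|-0.26|)×0.94 = 0.6956
H' = H/60 = 51/60 ≈ 0.8500; X = C×(1-|H' mod 2 - 1|) = 0.59126
m = L - C/2 = 0.37 - 0.3478 = 0.0222
Sector ⌊H'⌋ = 0 → (R',G',B') = (0.6956, 0.59126, 0.0)
RGB = ((R'+m)×255, (G'+m)×255, (B'+m)×255) = (183.039, 156.4323, 5.661)
Round half up → RGB(183, 156, 6)


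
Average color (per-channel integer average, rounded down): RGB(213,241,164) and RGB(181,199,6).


Midpoint: each channel = ⌊(C₁+C₂)/2⌋
R: ⌊(213+181)/2⌋ = 197
G: ⌊(241+199)/2⌋ = 220
B: ⌊(164+6)/2⌋ = 85
= RGB(197, 220, 85)


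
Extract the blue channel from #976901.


Color: #976901
R = 97 = 151
G = 69 = 105
B = 01 = 1
Blue = 1


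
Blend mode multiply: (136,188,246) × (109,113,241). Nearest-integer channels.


Multiply: C = A×B/255, rounded to nearest integer
R: 136×109/255 = 14824/255 ≈ 58.133 → 58
G: 188×113/255 = 21244/255 ≈ 83.310 → 83
B: 246×241/255 = 59286/255 ≈ 232.494 → 232
= RGB(58, 83, 232)


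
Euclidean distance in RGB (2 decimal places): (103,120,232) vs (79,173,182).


d = √[(R₁-R₂)² + (G₁-G₂)² + (B₁-B₂)²]
d = √[(103-79)² + (120-173)² + (232-182)²]
d = √[576 + 2809 + 2500]
d = √5885
d ≈ 76.71


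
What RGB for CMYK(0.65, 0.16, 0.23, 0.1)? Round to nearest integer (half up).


R = 255 × (1-C) × (1-K) = 255 × 0.35 × 0.90 = 80.325 → 80
G = 255 × (1-M) × (1-K) = 255 × 0.84 × 0.90 = 192.78 → 193
B = 255 × (1-Y) × (1-K) = 255 × 0.77 × 0.90 = 176.715 → 177
= RGB(80, 193, 177)


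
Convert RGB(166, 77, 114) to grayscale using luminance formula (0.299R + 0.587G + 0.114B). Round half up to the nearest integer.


Gray = 0.299×R + 0.587×G + 0.114×B
Gray = 0.299×166 + 0.587×77 + 0.114×114
Gray = 49.634 + 45.199 + 12.996
Gray = 107.829 → round half up → 108
Gray = 108


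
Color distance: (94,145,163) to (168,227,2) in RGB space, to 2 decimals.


d = √[(R₁-R₂)² + (G₁-G₂)² + (B₁-B₂)²]
d = √[(94-168)² + (145-227)² + (163-2)²]
d = √[5476 + 6724 + 25921]
d = √38121
d ≈ 195.25


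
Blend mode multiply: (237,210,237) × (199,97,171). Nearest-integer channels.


Multiply: C = A×B/255, rounded to nearest integer
R: 237×199/255 = 47163/255 ≈ 184.953 → 185
G: 210×97/255 = 20370/255 ≈ 79.882 → 80
B: 237×171/255 = 40527/255 ≈ 158.929 → 159
= RGB(185, 80, 159)


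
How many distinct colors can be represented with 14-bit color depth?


Colors = 2^bits = 2^14
= 16,384 colors


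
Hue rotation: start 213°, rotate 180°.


New hue = (H + rotation) mod 360
New hue = (213 + 180) mod 360
= 393 mod 360
= 33°


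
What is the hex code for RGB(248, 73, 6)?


R = 248 → F8 (hex)
G = 73 → 49 (hex)
B = 6 → 06 (hex)
Hex = #F84906


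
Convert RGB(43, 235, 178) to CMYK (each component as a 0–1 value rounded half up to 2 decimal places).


R'=43/255≈0.1686, G'=235/255≈0.9216, B'=178/255≈0.6980
K = 1 - max(R',G',B') = 1 - 235/255 = 20/255 = 0.07843… → 0.08
(1-R'-K)/(1-K) simplifies to (max-R)/max with max = 235:
C = (235-43)/235 = 192/235 = 0.81702… → 0.82
M = (235-235)/235 = 0/235 = 0 → 0.00
Y = (235-178)/235 = 57/235 = 0.24255… → 0.24
= CMYK(0.82, 0.00, 0.24, 0.08)


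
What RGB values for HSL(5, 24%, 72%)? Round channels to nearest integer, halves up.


H=5°, S=0.24, L=0.72
C = (1-|2L-1|)×S = (1-|0.44|)×0.24 = 0.1344
H' = H/60 = 5/60 ≈ 0.0833; X = C×(1-|H' mod 2 - 1|) = 0.0112
m = L - C/2 = 0.72 - 0.0672 = 0.6528
Sector ⌊H'⌋ = 0 → (R',G',B') = (0.1344, 0.0112, 0.0)
RGB = ((R'+m)×255, (G'+m)×255, (B'+m)×255) = (200.736, 169.32, 166.464)
Round half up → RGB(201, 169, 166)


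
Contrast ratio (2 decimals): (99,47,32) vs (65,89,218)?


Linearize each sRGB channel c=v/255: c/12.92 if c ≤ 0.04045 else ((c+0.055)/1.055)^2.4
L = 0.2126×R_lin + 0.7152×G_lin + 0.0722×B_lin
Color 1 (99,47,32):
  R=99: 99/255≈0.3882 > 0.04045 → ((0.3882+0.055)/1.055)^2.4 ≈ 0.12477
  G=47: 47/255≈0.1843 > 0.04045 → ((0.1843+0.055)/1.055)^2.4 ≈ 0.02843
  B=32: 32/255≈0.1255 > 0.04045 → ((0.1255+0.055)/1.055)^2.4 ≈ 0.01444
  L1 = 0.2126×0.12477 + 0.7152×0.02843 + 0.0722×0.01444 ≈ 0.04790
Color 2 (65,89,218):
  R=65: 65/255≈0.2549 > 0.04045 → ((0.2549+0.055)/1.055)^2.4 ≈ 0.05286
  G=89: 89/255≈0.3490 > 0.04045 → ((0.3490+0.055)/1.055)^2.4 ≈ 0.09990
  B=218: 218/255≈0.8549 > 0.04045 → ((0.8549+0.055)/1.055)^2.4 ≈ 0.70110
  L2 = 0.2126×0.05286 + 0.7152×0.09990 + 0.0722×0.70110 ≈ 0.13331
Lighter = 0.13331, Darker = 0.04790
Ratio = (L_lighter + 0.05) / (L_darker + 0.05)
Ratio = (0.13331 + 0.05) / (0.04790 + 0.05) = 0.18331 / 0.09790 ≈ 1.8724
Ratio ≈ 1.87:1


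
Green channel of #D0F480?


Color: #D0F480
R = D0 = 208
G = F4 = 244
B = 80 = 128
Green = 244


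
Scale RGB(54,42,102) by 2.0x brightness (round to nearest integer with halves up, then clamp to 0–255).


Multiply each channel by 2.0, round half up, clamp to [0, 255]
R: 54×2.0 = 108
G: 42×2.0 = 84
B: 102×2.0 = 204
= RGB(108, 84, 204)


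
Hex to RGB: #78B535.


78 → 120 (R)
B5 → 181 (G)
35 → 53 (B)
= RGB(120, 181, 53)


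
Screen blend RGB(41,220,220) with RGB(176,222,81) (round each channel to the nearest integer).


Screen: C = 255 - (255-A)×(255-B)/255, rounded to nearest integer
R: 255 - (255-41)×(255-176)/255 = 255 - 16906/255 ≈ 255 - 66.298 = 188.702 → 189
G: 255 - (255-220)×(255-222)/255 = 255 - 1155/255 ≈ 255 - 4.529 = 250.471 → 250
B: 255 - (255-220)×(255-81)/255 = 255 - 6090/255 ≈ 255 - 23.882 = 231.118 → 231
= RGB(189, 250, 231)


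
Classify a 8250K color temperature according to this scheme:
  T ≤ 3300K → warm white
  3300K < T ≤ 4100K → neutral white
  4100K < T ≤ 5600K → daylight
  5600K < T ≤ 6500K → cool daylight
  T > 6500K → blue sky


Temperature: 8250K
8250K > 6500K → blue sky
Classification: blue sky


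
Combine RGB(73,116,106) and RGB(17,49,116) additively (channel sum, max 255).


Additive: each channel = min(255, C₁+C₂)
R: 73+17 = 90 → 90
G: 116+49 = 165 → 165
B: 106+116 = 222 → 222
= RGB(90, 165, 222)


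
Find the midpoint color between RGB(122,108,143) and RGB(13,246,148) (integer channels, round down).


Midpoint: each channel = ⌊(C₁+C₂)/2⌋
R: ⌊(122+13)/2⌋ = 67
G: ⌊(108+246)/2⌋ = 177
B: ⌊(143+148)/2⌋ = 145
= RGB(67, 177, 145)


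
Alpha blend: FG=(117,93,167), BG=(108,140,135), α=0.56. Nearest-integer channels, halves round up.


C = α×F + (1-α)×B, with 1-α = 0.44
R: 0.56×117 + 0.44×108 = 65.52 + 47.52 = 113.04 → 113
G: 0.56×93 + 0.44×140 = 52.08 + 61.60 = 113.68 → 114
B: 0.56×167 + 0.44×135 = 93.52 + 59.40 = 152.92 → 153
= RGB(113, 114, 153)


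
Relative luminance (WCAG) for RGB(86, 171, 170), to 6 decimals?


Linearize each channel (sRGB transfer function): c = v/255; c_lin = c/12.92 if c ≤ 0.04045, else ((c+0.055)/1.055)^2.4
  R: 86/255 ≈ 0.337255 > 0.04045 → ((0.337255+0.055)/1.055)^2.4 ≈ 0.093059
  G: 171/255 ≈ 0.670588 > 0.04045 → ((0.670588+0.055)/1.055)^2.4 ≈ 0.407240
  B: 170/255 ≈ 0.666667 > 0.04045 → ((0.666667+0.055)/1.055)^2.4 ≈ 0.401978
R_lin = 0.093059, G_lin = 0.407240, B_lin = 0.401978
L = 0.2126×R + 0.7152×G + 0.0722×B
L = 0.2126×0.093059 + 0.7152×0.407240 + 0.0722×0.401978
L ≈ 0.340065


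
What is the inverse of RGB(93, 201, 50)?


Invert: (255-R, 255-G, 255-B)
R: 255-93 = 162
G: 255-201 = 54
B: 255-50 = 205
= RGB(162, 54, 205)


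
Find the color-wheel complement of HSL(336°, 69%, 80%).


Complement = opposite side of color wheel = hue + 180°
H' = (336 + 180) mod 360 = 156°
S and L unchanged.
= HSL(156°, 69%, 80%)


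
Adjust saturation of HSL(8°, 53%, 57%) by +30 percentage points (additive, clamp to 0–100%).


Original S = 53%
Adjustment = +30 percentage points
New S = 53 + (30) = 83
Clamp to [0, 100] → 83
= HSL(8°, 83%, 57%)


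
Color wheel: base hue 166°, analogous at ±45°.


Base hue: 166°
Left analog: (166 - 45) mod 360 = 121°
Right analog: (166 + 45) mod 360 = 211°
Analogous hues = 121° and 211°


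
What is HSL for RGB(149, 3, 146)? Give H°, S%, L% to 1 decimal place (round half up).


Normalize: R'=149/255≈0.5843, G'=3/255≈0.0118, B'=146/255≈0.5725
Max=149/255, Min=3/255, Δ=Max-Min=146/255
L = (Max+Min)/2 = (149+3)/510 = 152/510 = 0.29803… → L = 29.8%
L ≤ 0.5 → S = Δ/(Max+Min) = 146/(149+3) = 146/152 = 0.96052… → S = 96.1%
(the 1/255 factors cancel in S and H, so raw channel differences can be used)
Max is R' → H = 60 × (((G-B)/Δ) mod 6) = 60 × (((3-146)/146) mod 6)
  (-143)/146 = -0.9794…; negative, so add 6 → 5.0205…
  H = 60 × 5.0205… = 301.232…° → H = 301.2°
= HSL(301.2°, 96.1%, 29.8%)


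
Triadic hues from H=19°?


Triadic: equally spaced at 120° intervals
H1 = 19°
H2 = (19 + 120) mod 360 = 139°
H3 = (19 + 240) mod 360 = 259°
Triadic = 19°, 139°, 259°


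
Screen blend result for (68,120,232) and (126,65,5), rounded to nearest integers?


Screen: C = 255 - (255-A)×(255-B)/255, rounded to nearest integer
R: 255 - (255-68)×(255-126)/255 = 255 - 24123/255 ≈ 255 - 94.600 = 160.400 → 160
G: 255 - (255-120)×(255-65)/255 = 255 - 25650/255 ≈ 255 - 100.588 = 154.412 → 154
B: 255 - (255-232)×(255-5)/255 = 255 - 5750/255 ≈ 255 - 22.549 = 232.451 → 232
= RGB(160, 154, 232)


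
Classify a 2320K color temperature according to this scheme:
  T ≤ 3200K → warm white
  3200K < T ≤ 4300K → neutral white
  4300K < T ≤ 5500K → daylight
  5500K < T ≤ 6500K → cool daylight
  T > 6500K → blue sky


Temperature: 2320K
2320K ≤ 3200K → warm white
Classification: warm white


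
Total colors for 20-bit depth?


Colors = 2^bits = 2^20
= 1,048,576 colors


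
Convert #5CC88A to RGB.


5C → 92 (R)
C8 → 200 (G)
8A → 138 (B)
= RGB(92, 200, 138)


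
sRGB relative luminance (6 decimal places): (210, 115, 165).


Linearize each channel (sRGB transfer function): c = v/255; c_lin = c/12.92 if c ≤ 0.04045, else ((c+0.055)/1.055)^2.4
  R: 210/255 ≈ 0.823529 > 0.04045 → ((0.823529+0.055)/1.055)^2.4 ≈ 0.644480
  G: 115/255 ≈ 0.450980 > 0.04045 → ((0.450980+0.055)/1.055)^2.4 ≈ 0.171441
  B: 165/255 ≈ 0.647059 > 0.04045 → ((0.647059+0.055)/1.055)^2.4 ≈ 0.376262
R_lin = 0.644480, G_lin = 0.171441, B_lin = 0.376262
L = 0.2126×R + 0.7152×G + 0.0722×B
L = 0.2126×0.644480 + 0.7152×0.171441 + 0.0722×0.376262
L ≈ 0.286797


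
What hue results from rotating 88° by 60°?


New hue = (H + rotation) mod 360
New hue = (88 + 60) mod 360
= 148 mod 360
= 148°


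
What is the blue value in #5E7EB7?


Color: #5E7EB7
R = 5E = 94
G = 7E = 126
B = B7 = 183
Blue = 183


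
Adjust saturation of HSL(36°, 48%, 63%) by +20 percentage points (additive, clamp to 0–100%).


Original S = 48%
Adjustment = +20 percentage points
New S = 48 + (20) = 68
Clamp to [0, 100] → 68
= HSL(36°, 68%, 63%)


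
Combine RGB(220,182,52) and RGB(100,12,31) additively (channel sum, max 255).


Additive: each channel = min(255, C₁+C₂)
R: 220+100 = 320 → 255
G: 182+12 = 194 → 194
B: 52+31 = 83 → 83
= RGB(255, 194, 83)


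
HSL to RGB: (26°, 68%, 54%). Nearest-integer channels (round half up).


H=26°, S=0.68, L=0.54
C = (1-|2L-1|)×S = (1-|0.08|)×0.68 = 0.6256
H' = H/60 = 26/60 ≈ 0.4333; X = C×(1-|H' mod 2 - 1|) ≈ 0.2711
m = L - C/2 = 0.54 - 0.3128 = 0.2272
Sector ⌊H'⌋ = 0 → (R',G',B') = (0.6256, ≈0.2711, 0.0)
RGB = ((R'+m)×255, (G'+m)×255, (B'+m)×255) = (217.464, 127.0648, 57.936)
Round half up → RGB(217, 127, 58)


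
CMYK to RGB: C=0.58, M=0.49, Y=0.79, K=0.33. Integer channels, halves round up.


R = 255 × (1-C) × (1-K) = 255 × 0.42 × 0.67 = 71.757 → 72
G = 255 × (1-M) × (1-K) = 255 × 0.51 × 0.67 = 87.1335 → 87
B = 255 × (1-Y) × (1-K) = 255 × 0.21 × 0.67 = 35.8785 → 36
= RGB(72, 87, 36)


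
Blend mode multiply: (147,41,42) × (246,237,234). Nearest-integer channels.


Multiply: C = A×B/255, rounded to nearest integer
R: 147×246/255 = 36162/255 ≈ 141.812 → 142
G: 41×237/255 = 9717/255 ≈ 38.106 → 38
B: 42×234/255 = 9828/255 ≈ 38.541 → 39
= RGB(142, 38, 39)


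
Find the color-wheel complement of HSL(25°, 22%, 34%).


Complement = opposite side of color wheel = hue + 180°
H' = (25 + 180) mod 360 = 205°
S and L unchanged.
= HSL(205°, 22%, 34%)


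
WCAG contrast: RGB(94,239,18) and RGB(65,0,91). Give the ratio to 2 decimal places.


Linearize each sRGB channel c=v/255: c/12.92 if c ≤ 0.04045 else ((c+0.055)/1.055)^2.4
L = 0.2126×R_lin + 0.7152×G_lin + 0.0722×B_lin
Color 1 (94,239,18):
  R=94: 94/255≈0.3686 > 0.04045 → ((0.3686+0.055)/1.055)^2.4 ≈ 0.11193
  G=239: 239/255≈0.9373 > 0.04045 → ((0.9373+0.055)/1.055)^2.4 ≈ 0.86316
  B=18: 18/255≈0.0706 > 0.04045 → ((0.0706+0.055)/1.055)^2.4 ≈ 0.00605
  L1 = 0.2126×0.11193 + 0.7152×0.86316 + 0.0722×0.00605 ≈ 0.64156
Color 2 (65,0,91):
  R=65: 65/255≈0.2549 > 0.04045 → ((0.2549+0.055)/1.055)^2.4 ≈ 0.05286
  G=0: 0/255≈0.0000 ≤ 0.04045 → 0.0000/12.92 ≈ 0.00000
  B=91: 91/255≈0.3569 > 0.04045 → ((0.3569+0.055)/1.055)^2.4 ≈ 0.10462
  L2 = 0.2126×0.05286 + 0.7152×0.00000 + 0.0722×0.10462 ≈ 0.01879
Lighter = 0.64156, Darker = 0.01879
Ratio = (L_lighter + 0.05) / (L_darker + 0.05)
Ratio = (0.64156 + 0.05) / (0.01879 + 0.05) = 0.69156 / 0.06879 ≈ 10.0530
Ratio ≈ 10.05:1


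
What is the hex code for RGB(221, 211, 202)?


R = 221 → DD (hex)
G = 211 → D3 (hex)
B = 202 → CA (hex)
Hex = #DDD3CA


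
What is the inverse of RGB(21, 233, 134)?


Invert: (255-R, 255-G, 255-B)
R: 255-21 = 234
G: 255-233 = 22
B: 255-134 = 121
= RGB(234, 22, 121)


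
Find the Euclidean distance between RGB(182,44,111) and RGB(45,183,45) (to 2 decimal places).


d = √[(R₁-R₂)² + (G₁-G₂)² + (B₁-B₂)²]
d = √[(182-45)² + (44-183)² + (111-45)²]
d = √[18769 + 19321 + 4356]
d = √42446
d ≈ 206.02


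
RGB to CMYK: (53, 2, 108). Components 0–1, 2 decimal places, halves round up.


R'=53/255≈0.2078, G'=2/255≈0.0078, B'=108/255≈0.4235
K = 1 - max(R',G',B') = 1 - 108/255 = 147/255 = 0.57647… → 0.58
(1-R'-K)/(1-K) simplifies to (max-R)/max with max = 108:
C = (108-53)/108 = 55/108 = 0.50925… → 0.51
M = (108-2)/108 = 106/108 = 0.98148… → 0.98
Y = (108-108)/108 = 0/108 = 0 → 0.00
= CMYK(0.51, 0.98, 0.00, 0.58)


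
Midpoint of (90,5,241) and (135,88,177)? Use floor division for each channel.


Midpoint: each channel = ⌊(C₁+C₂)/2⌋
R: ⌊(90+135)/2⌋ = 112
G: ⌊(5+88)/2⌋ = 46
B: ⌊(241+177)/2⌋ = 209
= RGB(112, 46, 209)


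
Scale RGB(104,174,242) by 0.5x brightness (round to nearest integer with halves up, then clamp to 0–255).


Multiply each channel by 0.5, round half up, clamp to [0, 255]
R: 104×0.5 = 52
G: 174×0.5 = 87
B: 242×0.5 = 121
= RGB(52, 87, 121)


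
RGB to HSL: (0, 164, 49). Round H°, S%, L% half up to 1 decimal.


Normalize: R'=0/255≈0.0000, G'=164/255≈0.6431, B'=49/255≈0.1922
Max=164/255, Min=0/255, Δ=Max-Min=164/255
L = (Max+Min)/2 = (164+0)/510 = 164/510 = 0.32156… → L = 32.2%
L ≤ 0.5 → S = Δ/(Max+Min) = 164/(164+0) = 164/164 = 1 → S = 100.0%
(the 1/255 factors cancel in S and H, so raw channel differences can be used)
Max is G' → H = 60 × ((B-R)/Δ + 2) = 60 × ((49-0)/164 + 2)
  49/164 + 2 = 0.2987… + 2 = 2.2987…
  H = 60 × 2.2987… = 137.926…° → H = 137.9°
= HSL(137.9°, 100.0%, 32.2%)


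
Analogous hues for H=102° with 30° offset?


Base hue: 102°
Left analog: (102 - 30) mod 360 = 72°
Right analog: (102 + 30) mod 360 = 132°
Analogous hues = 72° and 132°


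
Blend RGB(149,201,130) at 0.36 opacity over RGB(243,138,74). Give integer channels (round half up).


C = α×F + (1-α)×B, with 1-α = 0.64
R: 0.36×149 + 0.64×243 = 53.64 + 155.52 = 209.16 → 209
G: 0.36×201 + 0.64×138 = 72.36 + 88.32 = 160.68 → 161
B: 0.36×130 + 0.64×74 = 46.80 + 47.36 = 94.16 → 94
= RGB(209, 161, 94)


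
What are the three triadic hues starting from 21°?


Triadic: equally spaced at 120° intervals
H1 = 21°
H2 = (21 + 120) mod 360 = 141°
H3 = (21 + 240) mod 360 = 261°
Triadic = 21°, 141°, 261°


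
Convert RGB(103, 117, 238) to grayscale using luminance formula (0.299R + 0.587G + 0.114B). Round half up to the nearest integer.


Gray = 0.299×R + 0.587×G + 0.114×B
Gray = 0.299×103 + 0.587×117 + 0.114×238
Gray = 30.797 + 68.679 + 27.132
Gray = 126.608 → round half up → 127
Gray = 127


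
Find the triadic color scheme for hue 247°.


Triadic: equally spaced at 120° intervals
H1 = 247°
H2 = (247 + 120) mod 360 = 7°
H3 = (247 + 240) mod 360 = 127°
Triadic = 247°, 7°, 127°


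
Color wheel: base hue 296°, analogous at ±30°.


Base hue: 296°
Left analog: (296 - 30) mod 360 = 266°
Right analog: (296 + 30) mod 360 = 326°
Analogous hues = 266° and 326°


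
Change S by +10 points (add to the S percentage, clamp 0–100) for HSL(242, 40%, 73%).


Original S = 40%
Adjustment = +10 percentage points
New S = 40 + (10) = 50
Clamp to [0, 100] → 50
= HSL(242°, 50%, 73%)


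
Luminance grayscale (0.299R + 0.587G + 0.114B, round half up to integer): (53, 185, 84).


Gray = 0.299×R + 0.587×G + 0.114×B
Gray = 0.299×53 + 0.587×185 + 0.114×84
Gray = 15.847 + 108.595 + 9.576
Gray = 134.018 → round half up → 134
Gray = 134


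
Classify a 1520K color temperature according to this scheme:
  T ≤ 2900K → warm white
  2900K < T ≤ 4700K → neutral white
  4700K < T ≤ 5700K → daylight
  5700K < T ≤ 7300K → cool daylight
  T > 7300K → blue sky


Temperature: 1520K
1520K ≤ 2900K → warm white
Classification: warm white


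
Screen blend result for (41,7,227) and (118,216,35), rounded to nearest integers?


Screen: C = 255 - (255-A)×(255-B)/255, rounded to nearest integer
R: 255 - (255-41)×(255-118)/255 = 255 - 29318/255 ≈ 255 - 114.973 = 140.027 → 140
G: 255 - (255-7)×(255-216)/255 = 255 - 9672/255 ≈ 255 - 37.929 = 217.071 → 217
B: 255 - (255-227)×(255-35)/255 = 255 - 6160/255 ≈ 255 - 24.157 = 230.843 → 231
= RGB(140, 217, 231)


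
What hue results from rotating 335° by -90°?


New hue = (H + rotation) mod 360
New hue = (335 -90) mod 360
= 245 mod 360
= 245°


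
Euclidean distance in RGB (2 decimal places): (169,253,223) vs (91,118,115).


d = √[(R₁-R₂)² + (G₁-G₂)² + (B₁-B₂)²]
d = √[(169-91)² + (253-118)² + (223-115)²]
d = √[6084 + 18225 + 11664]
d = √35973
d ≈ 189.67


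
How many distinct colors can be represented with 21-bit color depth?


Colors = 2^bits = 2^21
= 2,097,152 colors


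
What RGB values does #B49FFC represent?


B4 → 180 (R)
9F → 159 (G)
FC → 252 (B)
= RGB(180, 159, 252)


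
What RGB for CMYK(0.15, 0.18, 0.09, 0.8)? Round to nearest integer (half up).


R = 255 × (1-C) × (1-K) = 255 × 0.85 × 0.20 = 43.35 → 43
G = 255 × (1-M) × (1-K) = 255 × 0.82 × 0.20 = 41.82 → 42
B = 255 × (1-Y) × (1-K) = 255 × 0.91 × 0.20 = 46.41 → 46
= RGB(43, 42, 46)


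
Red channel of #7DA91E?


Color: #7DA91E
R = 7D = 125
G = A9 = 169
B = 1E = 30
Red = 125


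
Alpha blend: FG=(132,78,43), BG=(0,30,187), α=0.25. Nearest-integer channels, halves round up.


C = α×F + (1-α)×B, with 1-α = 0.75
R: 0.25×132 + 0.75×0 = 33.00 + 0.00 = 33.00 → 33
G: 0.25×78 + 0.75×30 = 19.50 + 22.50 = 42.00 → 42
B: 0.25×43 + 0.75×187 = 10.75 + 140.25 = 151.00 → 151
= RGB(33, 42, 151)


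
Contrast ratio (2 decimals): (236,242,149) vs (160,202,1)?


Linearize each sRGB channel c=v/255: c/12.92 if c ≤ 0.04045 else ((c+0.055)/1.055)^2.4
L = 0.2126×R_lin + 0.7152×G_lin + 0.0722×B_lin
Color 1 (236,242,149):
  R=236: 236/255≈0.9255 > 0.04045 → ((0.9255+0.055)/1.055)^2.4 ≈ 0.83880
  G=242: 242/255≈0.9490 > 0.04045 → ((0.9490+0.055)/1.055)^2.4 ≈ 0.88792
  B=149: 149/255≈0.5843 > 0.04045 → ((0.5843+0.055)/1.055)^2.4 ≈ 0.30054
  L1 = 0.2126×0.83880 + 0.7152×0.88792 + 0.0722×0.30054 ≈ 0.83507
Color 2 (160,202,1):
  R=160: 160/255≈0.6275 > 0.04045 → ((0.6275+0.055)/1.055)^2.4 ≈ 0.35153
  G=202: 202/255≈0.7922 > 0.04045 → ((0.7922+0.055)/1.055)^2.4 ≈ 0.59062
  B=1: 1/255≈0.0039 ≤ 0.04045 → 0.0039/12.92 ≈ 0.00030
  L2 = 0.2126×0.35153 + 0.7152×0.59062 + 0.0722×0.00030 ≈ 0.49717
Lighter = 0.83507, Darker = 0.49717
Ratio = (L_lighter + 0.05) / (L_darker + 0.05)
Ratio = (0.83507 + 0.05) / (0.49717 + 0.05) = 0.88507 / 0.54717 ≈ 1.6175
Ratio ≈ 1.62:1


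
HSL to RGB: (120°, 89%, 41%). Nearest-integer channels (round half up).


H=120°, S=0.89, L=0.41
C = (1-|2L-1|)×S = (1-|-0.18|)×0.89 = 0.7298
H' = H/60 = 120/60 ≈ 2.0000; X = C×(1-|H' mod 2 - 1|) = 0.0
m = L - C/2 = 0.41 - 0.3649 = 0.0451
Sector ⌊H'⌋ = 2 → (R',G',B') = (0.0, 0.7298, 0.0)
RGB = ((R'+m)×255, (G'+m)×255, (B'+m)×255) = (11.5005, 197.5995, 11.5005)
Round half up → RGB(12, 198, 12)


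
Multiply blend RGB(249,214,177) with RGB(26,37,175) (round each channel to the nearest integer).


Multiply: C = A×B/255, rounded to nearest integer
R: 249×26/255 = 6474/255 ≈ 25.388 → 25
G: 214×37/255 = 7918/255 ≈ 31.051 → 31
B: 177×175/255 = 30975/255 ≈ 121.471 → 121
= RGB(25, 31, 121)


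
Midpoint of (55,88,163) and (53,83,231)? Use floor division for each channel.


Midpoint: each channel = ⌊(C₁+C₂)/2⌋
R: ⌊(55+53)/2⌋ = 54
G: ⌊(88+83)/2⌋ = 85
B: ⌊(163+231)/2⌋ = 197
= RGB(54, 85, 197)


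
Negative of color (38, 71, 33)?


Invert: (255-R, 255-G, 255-B)
R: 255-38 = 217
G: 255-71 = 184
B: 255-33 = 222
= RGB(217, 184, 222)


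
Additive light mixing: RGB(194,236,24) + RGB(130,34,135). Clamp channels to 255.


Additive: each channel = min(255, C₁+C₂)
R: 194+130 = 324 → 255
G: 236+34 = 270 → 255
B: 24+135 = 159 → 159
= RGB(255, 255, 159)


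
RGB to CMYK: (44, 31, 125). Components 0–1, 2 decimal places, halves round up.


R'=44/255≈0.1725, G'=31/255≈0.1216, B'=125/255≈0.4902
K = 1 - max(R',G',B') = 1 - 125/255 = 130/255 = 0.50980… → 0.51
(1-R'-K)/(1-K) simplifies to (max-R)/max with max = 125:
C = (125-44)/125 = 81/125 = 0.648 → 0.65
M = (125-31)/125 = 94/125 = 0.752 → 0.75
Y = (125-125)/125 = 0/125 = 0 → 0.00
= CMYK(0.65, 0.75, 0.00, 0.51)


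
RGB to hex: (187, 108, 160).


R = 187 → BB (hex)
G = 108 → 6C (hex)
B = 160 → A0 (hex)
Hex = #BB6CA0


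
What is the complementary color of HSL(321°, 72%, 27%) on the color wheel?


Complement = opposite side of color wheel = hue + 180°
H' = (321 + 180) mod 360 = 141°
S and L unchanged.
= HSL(141°, 72%, 27%)


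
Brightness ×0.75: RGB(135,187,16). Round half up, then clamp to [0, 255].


Multiply each channel by 0.75, round half up, clamp to [0, 255]
R: 135×0.75 = 101.25 → round → 101
G: 187×0.75 = 140.25 → round → 140
B: 16×0.75 = 12
= RGB(101, 140, 12)


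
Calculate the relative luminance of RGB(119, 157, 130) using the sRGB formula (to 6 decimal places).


Linearize each channel (sRGB transfer function): c = v/255; c_lin = c/12.92 if c ≤ 0.04045, else ((c+0.055)/1.055)^2.4
  R: 119/255 ≈ 0.466667 > 0.04045 → ((0.466667+0.055)/1.055)^2.4 ≈ 0.184475
  G: 157/255 ≈ 0.615686 > 0.04045 → ((0.615686+0.055)/1.055)^2.4 ≈ 0.337164
  B: 130/255 ≈ 0.509804 > 0.04045 → ((0.509804+0.055)/1.055)^2.4 ≈ 0.223228
R_lin = 0.184475, G_lin = 0.337164, B_lin = 0.223228
L = 0.2126×R + 0.7152×G + 0.0722×B
L = 0.2126×0.184475 + 0.7152×0.337164 + 0.0722×0.223228
L ≈ 0.296476


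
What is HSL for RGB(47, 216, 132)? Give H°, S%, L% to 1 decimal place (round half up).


Normalize: R'=47/255≈0.1843, G'=216/255≈0.8471, B'=132/255≈0.5176
Max=216/255, Min=47/255, Δ=Max-Min=169/255
L = (Max+Min)/2 = (216+47)/510 = 263/510 = 0.51568… → L = 51.6%
L > 0.5 → S = Δ/(2-Max-Min) = 169/(510-216-47) = 169/247 = 0.68421… → S = 68.4%
(the 1/255 factors cancel in S and H, so raw channel differences can be used)
Max is G' → H = 60 × ((B-R)/Δ + 2) = 60 × ((132-47)/169 + 2)
  85/169 + 2 = 0.5029… + 2 = 2.5029…
  H = 60 × 2.5029… = 150.177…° → H = 150.2°
= HSL(150.2°, 68.4%, 51.6%)
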